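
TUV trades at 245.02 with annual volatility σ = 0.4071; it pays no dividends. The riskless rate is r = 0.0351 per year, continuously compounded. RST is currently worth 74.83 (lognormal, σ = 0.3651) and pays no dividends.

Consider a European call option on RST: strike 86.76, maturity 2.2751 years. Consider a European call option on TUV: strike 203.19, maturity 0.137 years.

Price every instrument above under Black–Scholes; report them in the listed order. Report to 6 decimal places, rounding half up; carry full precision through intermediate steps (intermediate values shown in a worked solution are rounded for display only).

price(RST call K=86.76) = 14.295651
price(TUV call K=203.19) = 44.414142

[RST call K=86.76]
σ√T = 0.3651·√2.2751 = 0.550696
d₁ = (ln(S/K) + (r+σ²/2)T) / (σ√T) = (ln(74.83/86.76) + (0.0351+0.3651²/2)·2.2751) / 0.550696 = (-0.147927 + 0.231489) / 0.550696 = 0.151739
d₂ = d₁ − σ√T = 0.151739 − 0.550696 = -0.398957
e^{−rT} = 0.923249
N(d₁) = 0.560304,  N(d₂) = 0.344963
price = S·N(d₁) − K·e^{−rT}·N(d₂) = 41.927532 − 27.631882 = 14.295651
[TUV call K=203.19]
σ√T = 0.4071·√0.137 = 0.150682
d₁ = (ln(S/K) + (r+σ²/2)T) / (σ√T) = (ln(245.02/203.19) + (0.0351+0.4071²/2)·0.137) / 0.150682 = (0.187198 + 0.016161) / 0.150682 = 1.349594
d₂ = d₁ − σ√T = 1.349594 − 0.150682 = 1.198912
e^{−rT} = 0.995203
N(d₁) = 0.911427,  N(d₂) = 0.884719
price = S·N(d₁) − K·e^{−rT}·N(d₂) = 223.317824 − 178.903682 = 44.414142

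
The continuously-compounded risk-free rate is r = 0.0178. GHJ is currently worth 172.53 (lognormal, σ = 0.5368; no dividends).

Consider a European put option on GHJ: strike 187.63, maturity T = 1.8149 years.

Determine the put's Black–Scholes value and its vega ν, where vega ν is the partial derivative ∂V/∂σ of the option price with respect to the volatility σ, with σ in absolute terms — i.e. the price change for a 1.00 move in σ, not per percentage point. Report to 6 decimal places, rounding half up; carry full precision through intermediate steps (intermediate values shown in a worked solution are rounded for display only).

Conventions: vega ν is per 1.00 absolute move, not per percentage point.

σ√T = 0.5368·√1.8149 = 0.723167
d₁ = (ln(S/K) + (r+σ²/2)T) / (σ√T) = (ln(172.53/187.63) + (0.0178+0.5368²/2)·1.8149) / 0.723167 = (-0.083901 + 0.293791) / 0.723167 = 0.290237
d₂ = d₁ − σ√T = 0.290237 − 0.723167 = -0.432930
e^{−rT} = 0.968211
N(−d₁) = 0.385817,  N(−d₂) = 0.667467
Put price V = K·e^{−rT}·N(−d₂) − S·N(−d₁) = 121.255741 − 66.565084 = 54.690657
φ(d₁) = (1/√(2π))·e^{−d₁²/2} = 0.382488
ν = S·φ(d₁)·√T = 88.901500

price = 54.690657
ν = 88.901500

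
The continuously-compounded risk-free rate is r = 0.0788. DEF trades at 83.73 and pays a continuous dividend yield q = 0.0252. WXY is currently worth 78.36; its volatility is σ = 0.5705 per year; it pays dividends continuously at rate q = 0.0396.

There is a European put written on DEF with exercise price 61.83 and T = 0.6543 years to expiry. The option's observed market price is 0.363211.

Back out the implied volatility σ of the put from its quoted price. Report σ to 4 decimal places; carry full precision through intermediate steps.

sigma = 0.2650

At σ = 0.2650 the Black–Scholes value reproduces the quote:
σ√T = 0.265·√0.6543 = 0.214355
d₁ = (ln(S/K) + (r−q+σ²/2)T) / (σ√T) = (ln(83.73/61.83) + (0.0788−0.0252+0.265²/2)·0.6543) / 0.214355 = (0.303209 + 0.058045) / 0.214355 = 1.685301
d₂ = d₁ − σ√T = 1.685301 − 0.214355 = 1.470945
e^{−rT} = 0.949748
e^{−qT} = 0.983647
N(−d₁) = 0.045965,  N(−d₂) = 0.070653
V = K·e^{−rT}·N(−d₂) − S·e^{−qT}·N(−d₁) = 4.148946 − 3.785735 = 0.363211 (the observed quote) — the price is monotone increasing in volatility, hence this σ is the only solution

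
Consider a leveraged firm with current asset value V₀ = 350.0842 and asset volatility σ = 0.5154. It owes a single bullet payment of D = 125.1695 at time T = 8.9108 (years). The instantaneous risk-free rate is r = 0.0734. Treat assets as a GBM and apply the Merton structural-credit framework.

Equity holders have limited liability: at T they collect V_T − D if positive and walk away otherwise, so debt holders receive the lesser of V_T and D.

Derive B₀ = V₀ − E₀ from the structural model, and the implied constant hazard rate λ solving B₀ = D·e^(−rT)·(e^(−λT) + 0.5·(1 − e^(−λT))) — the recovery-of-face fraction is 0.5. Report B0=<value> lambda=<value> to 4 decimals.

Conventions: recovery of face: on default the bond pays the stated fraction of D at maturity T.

B0=51.7525 lambda=0.0591

Work the structural quantities from V₀ = 350.0842 against face 125.1695:
d₁ = [ln(V₀/D) + (r + σ²/2)T] / (σ√T)
   = [ln(350.0842/125.1695) + (0.0734 + 0.5·0.5154²)·8.9108] / (0.5154·√8.9108)
   = [1.028505 + 1.837573] / 1.538519 = 1.862881
d₂ = d₁ − σ√T = 1.862881 − 1.538519 = 0.324363
N(d₁) = 0.968761,  N(d₂) = 0.627168,  e^(−rT) = 0.519934
E₀ = V₀·N(d₁) − D·e^(−rT)·N(d₂)
   = 350.0842·0.968761 − 125.1695·0.519934·0.627168 = 298.331688
B₀ = V₀ − E₀ = 350.0842 − 298.331688 = 51.752512
e^(−λT) = (B₀·e^(rT)/D − 0.5)/(1 − 0.5) = (51.7525·1.923320/125.1695 − 0.5)/0.5 = 0.59042905
λ = −ln(0.59042905)/8.9108 = 0.059131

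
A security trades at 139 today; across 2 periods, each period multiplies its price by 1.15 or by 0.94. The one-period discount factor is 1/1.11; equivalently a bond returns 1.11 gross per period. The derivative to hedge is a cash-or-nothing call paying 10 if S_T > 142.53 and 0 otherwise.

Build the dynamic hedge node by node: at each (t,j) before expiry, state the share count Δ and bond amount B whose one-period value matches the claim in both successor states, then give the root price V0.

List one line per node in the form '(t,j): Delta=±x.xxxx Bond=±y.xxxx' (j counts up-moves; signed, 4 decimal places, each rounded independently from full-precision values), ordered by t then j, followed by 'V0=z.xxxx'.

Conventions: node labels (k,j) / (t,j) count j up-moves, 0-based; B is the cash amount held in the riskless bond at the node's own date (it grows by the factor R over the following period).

No-arbitrage ⇒ martingale measure with p* = (R−d)/(u−d) = 0.8095.
Payoffs at expiry: V(2,0)=0.0000, V(2,1)=10.0000, V(2,2)=10.0000
  t=1,j=0: stock 130.6600 → up 150.2590 (V=10.0000), down 122.8204 (V=0.0000). Price 7.2930; hedge Δ=0.3645, bond B=-40.3260.
  t=1,j=1: stock 159.8500 → up 183.8275 (V=10.0000), down 150.2590 (V=10.0000). Price 9.0090; hedge Δ=0.0000, bond B=9.0090.
  t=0,j=0: stock 139.0000 → up 159.8500 (V=9.0090), down 130.6600 (V=7.2930). Price 7.8218; hedge Δ=0.0588, bond B=-0.3497.
Sanity check at the root: Δ(0,0)·S0 + B(0,0) reproduces V0 = 7.8218.

(0,0): Delta=0.0588 Bond=-0.3497
(1,0): Delta=0.3645 Bond=-40.3260
(1,1): Delta=0.0000 Bond=9.0090
V0=7.8218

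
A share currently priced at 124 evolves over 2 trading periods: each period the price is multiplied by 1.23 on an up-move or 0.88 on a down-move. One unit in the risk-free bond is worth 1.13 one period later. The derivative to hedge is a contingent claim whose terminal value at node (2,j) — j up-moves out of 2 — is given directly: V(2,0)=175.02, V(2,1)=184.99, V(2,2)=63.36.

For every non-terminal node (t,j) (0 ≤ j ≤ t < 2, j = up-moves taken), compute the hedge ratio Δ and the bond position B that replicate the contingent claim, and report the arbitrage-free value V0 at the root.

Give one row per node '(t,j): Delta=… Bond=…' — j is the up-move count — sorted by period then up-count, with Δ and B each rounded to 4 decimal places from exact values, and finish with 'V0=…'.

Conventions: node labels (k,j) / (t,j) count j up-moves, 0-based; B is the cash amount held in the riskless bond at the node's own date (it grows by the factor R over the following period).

The replicating-portfolio and risk-neutral prices coincide; use p* = (1.13−0.88)/(1.23−0.88) = 0.7143 for the latter.
At maturity the claim pays: V(2,0)=175.0200, V(2,1)=184.9900, V(2,2)=63.3600
(1,0): S=109.1200. Δ = (V_up−V_dn)/(S_up−S_dn) = (184.9900−175.0200)/(134.2176−96.0256) = 0.2610. V = [p*·184.9900 + (1−p*)·175.0200]/1.13 = 161.1871. B = V − Δ·S = 132.7014.
(1,1): S=152.5200. Δ = (V_up−V_dn)/(S_up−S_dn) = (63.3600−184.9900)/(187.5996−134.2176) = -2.2785. V = [p*·63.3600 + (1−p*)·184.9900]/1.13 = 86.8243. B = V − Δ·S = 434.3386.
(0,0): S=124.0000. Δ = (V_up−V_dn)/(S_up−S_dn) = (86.8243−161.1871)/(152.5200−109.1200) = -1.7134. V = [p*·86.8243 + (1−p*)·161.1871]/1.13 = 95.6379. B = V − Δ·S = 308.1031.
Sanity check at the root: Δ(0,0)·S0 + B(0,0) reproduces V0 = 95.6379.

(0,0): Delta=-1.7134 Bond=308.1031
(1,0): Delta=0.2610 Bond=132.7014
(1,1): Delta=-2.2785 Bond=434.3386
V0=95.6379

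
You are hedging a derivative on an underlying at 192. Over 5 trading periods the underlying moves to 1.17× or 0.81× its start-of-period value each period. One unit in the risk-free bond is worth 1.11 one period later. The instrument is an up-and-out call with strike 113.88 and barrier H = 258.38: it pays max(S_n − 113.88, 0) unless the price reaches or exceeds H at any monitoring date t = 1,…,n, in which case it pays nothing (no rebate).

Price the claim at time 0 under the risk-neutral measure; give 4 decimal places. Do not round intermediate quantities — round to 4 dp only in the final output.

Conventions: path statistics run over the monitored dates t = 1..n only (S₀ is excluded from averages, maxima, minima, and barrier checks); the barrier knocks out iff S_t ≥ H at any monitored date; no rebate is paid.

price = 6.3113

Set p* = 0.8333 (from d < R < u); the path-dependent value is the discounted p*-expectation over all price paths.
Enumerate all 2^5 = 32 price paths (U = up ×1.17, D = down ×0.81); each path with k up-moves has probability p*^k·(1−p*)^(5−k).
DDDDD: M=155.5200, payoff=0.0000, prob=0.000129
UDDDD: M=224.6400, payoff=0.0000, prob=0.000643
DUDDD: M=181.9584, payoff=0.0000, prob=0.000643
UUDDD: M=262.8288, payoff=0.0000, prob=0.003215
DDUDD: M=155.5200, payoff=0.0000, prob=0.000643
UDUDD: M=224.6400, payoff=25.7980, prob=0.003215
DUUDD: M=212.8913, payoff=25.7980, prob=0.003215
UUUDD: M=307.5097, payoff=0.0000, prob=0.016075
DDDUD: M=155.5200, payoff=0.0000, prob=0.000643
UDDUD: M=224.6400, payoff=25.7980, prob=0.003215
DUDUD: M=181.9584, payoff=25.7980, prob=0.003215
UUDUD: M=262.8288, payoff=0.0000, prob=0.016075
DDUUD: M=172.4420, payoff=25.7980, prob=0.003215
UDUUD: M=249.0829, payoff=87.8771, prob=0.016075
DUUUD: M=249.0829, payoff=87.8771, prob=0.016075
UUUUD: M=359.7863, payoff=0.0000, prob=0.080376
DDDDU: M=155.5200, payoff=0.0000, prob=0.000643
UDDDU: M=224.6400, payoff=25.7980, prob=0.003215
DUDDU: M=181.9584, payoff=25.7980, prob=0.003215
UUDDU: M=262.8288, payoff=0.0000, prob=0.016075
DDUDU: M=155.5200, payoff=25.7980, prob=0.003215
UDUDU: M=224.6400, payoff=87.8771, prob=0.016075
DUUDU: M=212.8913, payoff=87.8771, prob=0.016075
UUUDU: M=307.5097, payoff=0.0000, prob=0.080376
DDDUU: M=155.5200, payoff=25.7980, prob=0.003215
UDDUU: M=224.6400, payoff=87.8771, prob=0.016075
DUDUU: M=201.7571, payoff=87.8771, prob=0.016075
UUDUU: M=291.4269, payoff=0.0000, prob=0.080376
DDUUU: M=201.7571, payoff=87.8771, prob=0.016075
UDUUU: M=291.4269, payoff=0.0000, prob=0.080376
DUUUU: M=291.4269, payoff=0.0000, prob=0.080376
UUUUU: M=420.9500, payoff=0.0000, prob=0.401878
Price = Σ prob·payoff / R^5 = 10.634905 / 1.685058 = 6.3113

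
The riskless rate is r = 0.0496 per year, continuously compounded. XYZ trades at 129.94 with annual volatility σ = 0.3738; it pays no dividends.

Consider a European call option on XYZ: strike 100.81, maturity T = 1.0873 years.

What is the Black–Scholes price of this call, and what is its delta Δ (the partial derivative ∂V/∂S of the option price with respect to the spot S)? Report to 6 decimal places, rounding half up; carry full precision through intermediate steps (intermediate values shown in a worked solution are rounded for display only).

price = 39.679986
Δ = 0.837561

σ√T = 0.3738·√1.0873 = 0.389775
d₁ = (ln(S/K) + (r+σ²/2)T) / (σ√T) = (ln(129.94/100.81) + (0.0496+0.3738²/2)·1.0873) / 0.389775 = (0.253835 + 0.129892) / 0.389775 = 0.984485
d₂ = d₁ − σ√T = 0.984485 − 0.389775 = 0.594710
e^{−rT} = 0.947498
N(d₁) = 0.837561,  N(d₂) = 0.723981
Call price V = S·N(d₁) − K·e^{−rT}·N(d₂) = 108.832731 − 69.152745 = 39.679986
Δ = N(d₁) = 0.837561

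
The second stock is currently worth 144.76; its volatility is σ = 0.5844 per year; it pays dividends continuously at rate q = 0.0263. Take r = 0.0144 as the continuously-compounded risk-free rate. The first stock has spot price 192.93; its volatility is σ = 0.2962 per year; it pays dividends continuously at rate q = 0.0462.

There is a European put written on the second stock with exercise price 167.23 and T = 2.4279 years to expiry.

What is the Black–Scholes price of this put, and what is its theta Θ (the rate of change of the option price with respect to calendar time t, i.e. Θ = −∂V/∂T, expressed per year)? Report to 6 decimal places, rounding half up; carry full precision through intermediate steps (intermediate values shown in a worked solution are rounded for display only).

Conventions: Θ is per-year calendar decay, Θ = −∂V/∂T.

price = 65.904517
Θ = -9.499204

σ√T = 0.5844·√2.4279 = 0.910596
d₁ = (ln(S/K) + (r−q+σ²/2)T) / (σ√T) = (ln(144.76/167.23) + (0.0144−0.0263+0.5844²/2)·2.4279) / 0.910596 = (-0.144293 + 0.385700) / 0.910596 = 0.265109
d₂ = d₁ − σ√T = 0.265109 − 0.910596 = -0.645486
e^{−rT} = 0.965642
e^{−qT} = 0.938142
N(−d₁) = 0.395463,  N(−d₂) = 0.740694
Put price V = K·e^{−rT}·N(−d₂) − S·e^{−qT}·N(−d₁) = 119.610504 − 53.705987 = 65.904517
φ(d₁) = (1/√(2π))·e^{−d₁²/2} = 0.385166
Θ = −S·e^{−qT}·φ(d₁)·σ/(2√T) − q·S·e^{−qT}·N(−d₁) + r·K·e^{−rT}·N(−d₂) = −9.809127 − 1.412467 + 1.722391 = -9.499204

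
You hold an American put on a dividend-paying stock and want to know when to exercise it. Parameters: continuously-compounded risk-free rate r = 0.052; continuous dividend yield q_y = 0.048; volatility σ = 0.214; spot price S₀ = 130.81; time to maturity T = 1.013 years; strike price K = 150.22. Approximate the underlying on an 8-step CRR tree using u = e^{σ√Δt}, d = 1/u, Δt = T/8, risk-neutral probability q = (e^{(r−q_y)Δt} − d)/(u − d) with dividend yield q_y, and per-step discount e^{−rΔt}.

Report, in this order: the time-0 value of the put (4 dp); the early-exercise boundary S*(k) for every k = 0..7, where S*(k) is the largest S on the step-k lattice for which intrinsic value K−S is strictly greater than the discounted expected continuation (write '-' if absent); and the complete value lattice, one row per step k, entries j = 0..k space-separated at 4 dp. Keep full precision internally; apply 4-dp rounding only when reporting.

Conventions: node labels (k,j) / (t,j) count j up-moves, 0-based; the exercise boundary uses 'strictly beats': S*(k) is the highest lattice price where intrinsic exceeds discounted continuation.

Δt=0.12662, u=1.07913, d=0.92668, q=0.48429, disc=e^(-rΔt)=0.99344
k=8 terminal: V=max(K-S,0) → 79.0877 67.3857 53.7586 37.8896 19.4100 0.0000 0.0000 0.0000 0.0000
k=7: j=0 S=76.7606 intr=73.4594 cont=72.9387 V=73.4594[EX]; j=1 S=89.3886 intr=60.8314 cont=60.3872 V=60.8314[EX]; j=2 S=104.0940 intr=46.1260 cont=45.7709 V=46.1260[EX]; j=3 S=121.2186 intr=29.0014 cont=28.7501 V=29.0014[EX]; j=4 S=141.1604 intr=9.0596 cont=9.9441 V=9.9441[hold]; j=5 S=164.3828 intr=0.0000 cont=0.0000 V=0.0000[hold]; j=6 S=191.4256 intr=0.0000 cont=0.0000 V=0.0000[hold]; j=7 S=222.9172 intr=0.0000 cont=0.0000 V=0.0000[hold]  S*(7)=121.2186
k=6: j=0 S=82.8343 intr=67.3857 cont=66.9018 V=67.3857[EX]; j=1 S=96.4614 intr=53.7586 cont=53.3572 V=53.7586[EX]; j=2 S=112.3304 intr=37.8896 cont=37.5844 V=37.8896[EX]; j=3 S=130.8100 intr=19.4100 cont=19.6423 V=19.6423[hold]; j=4 S=152.3297 intr=0.0000 cont=5.0946 V=5.0946[hold]; j=5 S=177.3896 intr=0.0000 cont=0.0000 V=0.0000[hold]; j=6 S=206.5721 intr=0.0000 cont=0.0000 V=0.0000[hold]  S*(6)=112.3304
k=5: j=0 S=89.3886 intr=60.8314 cont=60.3872 V=60.8314[EX]; j=1 S=104.0940 intr=46.1260 cont=45.7709 V=46.1260[EX]; j=2 S=121.2186 intr=29.0014 cont=28.8619 V=29.0014[EX]; j=3 S=141.1604 intr=9.0596 cont=12.5143 V=12.5143[hold]; j=4 S=164.3828 intr=0.0000 cont=2.6101 V=2.6101[hold]; j=5 S=191.4256 intr=0.0000 cont=0.0000 V=0.0000[hold]  S*(5)=121.2186
k=4: j=0 S=96.4614 intr=53.7586 cont=53.3572 V=53.7586[EX]; j=1 S=112.3304 intr=37.8896 cont=37.5844 V=37.8896[EX]; j=2 S=130.8100 intr=19.4100 cont=20.8789 V=20.8789[hold]; j=3 S=152.3297 intr=0.0000 cont=7.6671 V=7.6671[hold]; j=4 S=177.3896 intr=0.0000 cont=1.3372 V=1.3372[hold]  S*(4)=112.3304
k=3: j=0 S=104.0940 intr=46.1260 cont=45.7709 V=46.1260[EX]; j=1 S=121.2186 intr=29.0014 cont=29.4568 V=29.4568[hold]; j=2 S=141.1604 intr=9.0596 cont=14.3854 V=14.3854[hold]; j=3 S=164.3828 intr=0.0000 cont=4.5713 V=4.5713[hold]  S*(3)=104.0940
k=2: j=0 S=112.3304 intr=37.8896 cont=37.8035 V=37.8896[EX]; j=1 S=130.8100 intr=19.4100 cont=22.0124 V=22.0124[hold]; j=2 S=152.3297 intr=0.0000 cont=9.5693 V=9.5693[hold]  S*(2)=112.3304
k=1: j=0 S=121.2186 intr=29.0014 cont=30.0021 V=30.0021[hold]; j=1 S=141.1604 intr=9.0596 cont=15.8813 V=15.8813[hold]  S*(1)=-
k=0: j=0 S=130.8100 intr=19.4100 cont=23.0115 V=23.0115[hold]  S*(0)=-

price = 23.0115
boundary = - - 112.3304 104.0940 112.3304 121.2186 112.3304 121.2186
tree:
23.0115
30.0021 15.8813
37.8896 22.0124 9.5693
46.1260 29.4568 14.3854 4.5713
53.7586 37.8896 20.8789 7.6671 1.3372
60.8314 46.1260 29.0014 12.5143 2.6101 0.0000
67.3857 53.7586 37.8896 19.6423 5.0946 0.0000 0.0000
73.4594 60.8314 46.1260 29.0014 9.9441 0.0000 0.0000 0.0000
79.0877 67.3857 53.7586 37.8896 19.4100 0.0000 0.0000 0.0000 0.0000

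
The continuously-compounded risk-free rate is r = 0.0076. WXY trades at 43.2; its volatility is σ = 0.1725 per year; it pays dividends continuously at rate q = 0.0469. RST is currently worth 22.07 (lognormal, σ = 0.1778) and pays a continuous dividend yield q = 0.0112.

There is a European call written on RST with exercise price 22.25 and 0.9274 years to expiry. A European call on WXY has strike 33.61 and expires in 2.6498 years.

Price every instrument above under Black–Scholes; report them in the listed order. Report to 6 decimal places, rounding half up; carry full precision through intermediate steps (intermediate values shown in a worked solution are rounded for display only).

price(RST call K=22.25) = 1.376219
price(WXY call K=33.61) = 7.100923

[RST call K=22.25]
σ√T = 0.1778·√0.9274 = 0.171224
d₁ = (ln(S/K) + (r−q+σ²/2)T) / (σ√T) = (ln(22.07/22.25) + (0.0076−0.0112+0.1778²/2)·0.9274) / 0.171224 = (-0.008123 + 0.011320) / 0.171224 = 0.018674
d₂ = d₁ − σ√T = 0.018674 − 0.171224 = -0.152550
e^{−rT} = 0.992977
e^{−qT} = 0.989667
N(d₁) = 0.507449,  N(d₂) = 0.439376
price = S·e^{−qT}·N(d₁) − K·e^{−rT}·N(d₂) = 11.083684 − 9.707465 = 1.376219
[WXY call K=33.61]
σ√T = 0.1725·√2.6498 = 0.280799
d₁ = (ln(S/K) + (r−q+σ²/2)T) / (σ√T) = (ln(43.2/33.61) + (0.0076−0.0469+0.1725²/2)·2.6498) / 0.280799 = (0.251017 − 0.064713) / 0.280799 = 0.663477
d₂ = d₁ − σ√T = 0.663477 − 0.280799 = 0.382678
e^{−rT} = 0.980063
e^{−qT} = 0.883136
N(d₁) = 0.746488,  N(d₂) = 0.649021
price = S·e^{−qT}·N(d₁) − K·e^{−rT}·N(d₂) = 28.479612 − 21.378690 = 7.100923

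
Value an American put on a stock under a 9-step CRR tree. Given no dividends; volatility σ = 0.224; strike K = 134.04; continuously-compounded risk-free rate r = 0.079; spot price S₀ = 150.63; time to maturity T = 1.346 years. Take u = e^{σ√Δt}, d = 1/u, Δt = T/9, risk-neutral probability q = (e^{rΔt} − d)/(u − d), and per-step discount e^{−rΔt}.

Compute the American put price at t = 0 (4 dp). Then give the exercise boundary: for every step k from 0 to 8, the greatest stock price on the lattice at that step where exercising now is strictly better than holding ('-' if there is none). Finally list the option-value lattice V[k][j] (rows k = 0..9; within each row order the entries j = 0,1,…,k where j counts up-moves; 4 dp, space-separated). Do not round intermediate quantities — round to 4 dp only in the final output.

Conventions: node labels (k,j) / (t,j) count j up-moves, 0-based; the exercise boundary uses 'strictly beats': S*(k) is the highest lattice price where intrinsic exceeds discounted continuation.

price = 4.2847
boundary = - - - - 106.5188 116.1576 106.5188 116.1576 106.5188
tree:
4.2847
7.1485 2.0049
11.5966 3.6183 0.7117
18.2064 6.3719 1.4152 0.1442
27.5212 10.8840 2.7717 0.3220 0.0000
36.3601 17.8824 5.3217 0.7191 0.0000 0.0000
44.4656 27.5212 9.9459 1.6058 0.0000 0.0000 0.0000
51.8985 36.3601 17.8824 3.5860 0.0000 0.0000 0.0000 0.0000
58.7146 44.4656 27.5212 8.0079 0.0000 0.0000 0.0000 0.0000 0.0000
64.9652 51.8985 36.3601 17.8824 0.0000 0.0000 0.0000 0.0000 0.0000 0.0000

Δt=0.14956  u=1.09049  d=0.91702  q=0.54687  discount=0.98825
step 9 (expiry): payoffs max(K−S,0) = 64.9652 51.8985 36.3601 17.8824 0.0000 0.0000 0.0000 0.0000 0.0000 0.0000
step 8: (k=8,j=0): S=75.3254, K−S=58.7146, hold=57.1403 ⇒ V=58.7146 exercise | (k=8,j=1): S=89.5744, K−S=44.4656, hold=42.8913 ⇒ V=44.4656 exercise | (k=8,j=2): S=106.5188, K−S=27.5212, hold=25.9468 ⇒ V=27.5212 exercise | (k=8,j=3): S=126.6686, K−S=7.3714, hold=8.0079 ⇒ V=8.0079 continue | (k=8,j=4): S=150.6300, K−S=0.0000, hold=0.0000 ⇒ V=0.0000 continue | (k=8,j=5): S=179.1241, K−S=0.0000, hold=0.0000 ⇒ V=0.0000 continue | (k=8,j=6): S=213.0083, K−S=0.0000, hold=0.0000 ⇒ V=0.0000 continue | (k=8,j=7): S=253.3023, K−S=0.0000, hold=0.0000 ⇒ V=0.0000 continue | (k=8,j=8): S=301.2186, K−S=0.0000, hold=0.0000 ⇒ V=0.0000 continue  boundary S*=106.5188
step 7: (k=7,j=0): S=82.1415, K−S=51.8985, hold=50.3242 ⇒ V=51.8985 exercise | (k=7,j=1): S=97.6799, K−S=36.3601, hold=34.7858 ⇒ V=36.3601 exercise | (k=7,j=2): S=116.1576, K−S=17.8824, hold=16.6520 ⇒ V=17.8824 exercise | (k=7,j=3): S=138.1307, K−S=0.0000, hold=3.5860 ⇒ V=3.5860 continue | (k=7,j=4): S=164.2604, K−S=0.0000, hold=0.0000 ⇒ V=0.0000 continue | (k=7,j=5): S=195.3329, K−S=0.0000, hold=0.0000 ⇒ V=0.0000 continue | (k=7,j=6): S=232.2832, K−S=0.0000, hold=0.0000 ⇒ V=0.0000 continue | (k=7,j=7): S=276.2234, K−S=0.0000, hold=0.0000 ⇒ V=0.0000 continue  boundary S*=116.1576
step 6: (k=6,j=0): S=89.5744, K−S=44.4656, hold=42.8913 ⇒ V=44.4656 exercise | (k=6,j=1): S=106.5188, K−S=27.5212, hold=25.9468 ⇒ V=27.5212 exercise | (k=6,j=2): S=126.6686, K−S=7.3714, hold=9.9459 ⇒ V=9.9459 continue | (k=6,j=3): S=150.6300, K−S=0.0000, hold=1.6058 ⇒ V=1.6058 continue | (k=6,j=4): S=179.1241, K−S=0.0000, hold=0.0000 ⇒ V=0.0000 continue | (k=6,j=5): S=213.0083, K−S=0.0000, hold=0.0000 ⇒ V=0.0000 continue | (k=6,j=6): S=253.3023, K−S=0.0000, hold=0.0000 ⇒ V=0.0000 continue  boundary S*=106.5188
step 5: (k=5,j=0): S=97.6799, K−S=36.3601, hold=34.7858 ⇒ V=36.3601 exercise | (k=5,j=1): S=116.1576, K−S=17.8824, hold=17.6994 ⇒ V=17.8824 exercise | (k=5,j=2): S=138.1307, K−S=0.0000, hold=5.3217 ⇒ V=5.3217 continue | (k=5,j=3): S=164.2604, K−S=0.0000, hold=0.7191 ⇒ V=0.7191 continue | (k=5,j=4): S=195.3329, K−S=0.0000, hold=0.0000 ⇒ V=0.0000 continue | (k=5,j=5): S=232.2832, K−S=0.0000, hold=0.0000 ⇒ V=0.0000 continue  boundary S*=116.1576
step 4: (k=4,j=0): S=106.5188, K−S=27.5212, hold=25.9468 ⇒ V=27.5212 exercise | (k=4,j=1): S=126.6686, K−S=7.3714, hold=10.8840 ⇒ V=10.8840 continue | (k=4,j=2): S=150.6300, K−S=0.0000, hold=2.7717 ⇒ V=2.7717 continue | (k=4,j=3): S=179.1241, K−S=0.0000, hold=0.3220 ⇒ V=0.3220 continue | (k=4,j=4): S=213.0083, K−S=0.0000, hold=0.0000 ⇒ V=0.0000 continue  boundary S*=106.5188
step 3: (k=3,j=0): S=116.1576, K−S=17.8824, hold=18.2064 ⇒ V=18.2064 continue | (k=3,j=1): S=138.1307, K−S=0.0000, hold=6.3719 ⇒ V=6.3719 continue | (k=3,j=2): S=164.2604, K−S=0.0000, hold=1.4152 ⇒ V=1.4152 continue | (k=3,j=3): S=195.3329, K−S=0.0000, hold=0.1442 ⇒ V=0.1442 continue  boundary S*=-
step 2: (k=2,j=0): S=126.6686, K−S=7.3714, hold=11.5966 ⇒ V=11.5966 continue | (k=2,j=1): S=150.6300, K−S=0.0000, hold=3.6183 ⇒ V=3.6183 continue | (k=2,j=2): S=179.1241, K−S=0.0000, hold=0.7117 ⇒ V=0.7117 continue  boundary S*=-
step 1: (k=1,j=0): S=138.1307, K−S=0.0000, hold=7.1485 ⇒ V=7.1485 continue | (k=1,j=1): S=164.2604, K−S=0.0000, hold=2.0049 ⇒ V=2.0049 continue  boundary S*=-
step 0: (k=0,j=0): S=150.6300, K−S=0.0000, hold=4.2847 ⇒ V=4.2847 continue  boundary S*=-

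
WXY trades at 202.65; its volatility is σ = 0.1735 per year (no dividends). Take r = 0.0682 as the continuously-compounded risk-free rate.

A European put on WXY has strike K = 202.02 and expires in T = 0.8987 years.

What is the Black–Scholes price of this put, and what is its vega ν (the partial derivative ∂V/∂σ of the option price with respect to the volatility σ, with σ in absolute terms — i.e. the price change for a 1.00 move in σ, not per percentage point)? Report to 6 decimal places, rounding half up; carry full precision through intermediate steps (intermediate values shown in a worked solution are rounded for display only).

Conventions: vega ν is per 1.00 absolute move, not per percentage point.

price = 7.519459
ν = 68.503855

σ√T = 0.1735·√0.8987 = 0.164478
d₁ = (ln(S/K) + (r+σ²/2)T) / (σ√T) = (ln(202.65/202.02) + (0.0682+0.1735²/2)·0.8987) / 0.164478 = (0.003114 + 0.074818) / 0.164478 = 0.473812
d₂ = d₁ − σ√T = 0.473812 − 0.164478 = 0.309334
e^{−rT} = 0.940549
N(−d₁) = 0.317817,  N(−d₂) = 0.378534
Put price V = K·e^{−rT}·N(−d₂) − S·N(−d₁) = 71.925090 − 64.405630 = 7.519459
φ(d₁) = (1/√(2π))·e^{−d₁²/2} = 0.356583
ν = S·φ(d₁)·√T = 68.503855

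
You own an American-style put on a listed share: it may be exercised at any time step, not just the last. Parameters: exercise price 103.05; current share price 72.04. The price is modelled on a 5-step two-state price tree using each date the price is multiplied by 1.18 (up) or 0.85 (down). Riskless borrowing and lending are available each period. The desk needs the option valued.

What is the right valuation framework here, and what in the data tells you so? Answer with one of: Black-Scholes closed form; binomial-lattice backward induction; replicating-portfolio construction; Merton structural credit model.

framework: binomial-lattice backward induction

Key observation: an American put (K = 103.05, S₀ = 72.04) on a 5-date tree has no closed form — the optimal stopping decision is embedded and must be resolved recursively from expiry.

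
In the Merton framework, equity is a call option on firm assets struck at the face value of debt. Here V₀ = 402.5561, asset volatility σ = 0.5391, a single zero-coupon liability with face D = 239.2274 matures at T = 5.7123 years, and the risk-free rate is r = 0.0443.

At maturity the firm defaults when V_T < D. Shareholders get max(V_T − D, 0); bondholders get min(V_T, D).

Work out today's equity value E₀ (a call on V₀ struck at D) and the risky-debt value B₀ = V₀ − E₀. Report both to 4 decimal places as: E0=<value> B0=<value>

Equity is a call on the firm's assets struck at D = 239.2274:
d₁ = [ln(V₀/D) + (r + σ²/2)T] / (σ√T)
   = [ln(402.5561/239.2274) + (0.0443 + 0.5·0.5391²)·5.7123] / (0.5391·√5.7123)
   = [0.520420 + 1.083134] / 1.288472 = 1.244540
d₂ = d₁ − σ√T = 1.244540 − 1.288472 = -0.043932
N(d₁) = 0.893350,  N(d₂) = 0.482479,  e^(−rT) = 0.776425
E₀ = V₀·N(d₁) − D·e^(−rT)·N(d₂)
   = 402.5561·0.893350 − 239.2274·0.776425·0.482479 = 270.006515
B₀ = V₀ − E₀ = 402.5561 − 270.006515 = 132.549585

E0=270.0065 B0=132.5496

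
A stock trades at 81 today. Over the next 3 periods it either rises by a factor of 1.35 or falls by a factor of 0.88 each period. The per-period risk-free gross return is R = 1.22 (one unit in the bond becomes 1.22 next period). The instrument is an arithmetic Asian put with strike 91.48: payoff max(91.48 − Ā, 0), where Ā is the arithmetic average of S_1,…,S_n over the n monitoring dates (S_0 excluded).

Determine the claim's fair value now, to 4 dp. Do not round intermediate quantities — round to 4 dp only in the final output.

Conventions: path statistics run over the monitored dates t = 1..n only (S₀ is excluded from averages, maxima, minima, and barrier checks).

No-arbitrage gives p* = (R−d)/(u−d) = 0.7234: enumerate every path, weight its payoff by its p*-probability, and discount by R^3.
Enumerate all 2^3 = 8 price paths (U = up ×1.35, D = down ×0.88); each path with k up-moves has probability p*^k·(1−p*)^(3−k).
DDD: Ā=63.0685, payoff=28.4115, prob=0.021161
UDD: Ā=96.7529, payoff=0.0000, prob=0.055344
DUD: Ā=84.0629, payoff=7.4171, prob=0.055344
UUD: Ā=128.9601, payoff=0.0000, prob=0.144746
DDU: Ā=72.8957, payoff=18.5843, prob=0.055344
UDU: Ā=111.8286, payoff=0.0000, prob=0.144746
DUU: Ā=99.1386, payoff=0.0000, prob=0.144746
UUU: Ā=152.0876, payoff=0.0000, prob=0.378567
Price = Σ prob·payoff / R^3 = 2.040244 / 1.815848 = 1.1236

price = 1.1236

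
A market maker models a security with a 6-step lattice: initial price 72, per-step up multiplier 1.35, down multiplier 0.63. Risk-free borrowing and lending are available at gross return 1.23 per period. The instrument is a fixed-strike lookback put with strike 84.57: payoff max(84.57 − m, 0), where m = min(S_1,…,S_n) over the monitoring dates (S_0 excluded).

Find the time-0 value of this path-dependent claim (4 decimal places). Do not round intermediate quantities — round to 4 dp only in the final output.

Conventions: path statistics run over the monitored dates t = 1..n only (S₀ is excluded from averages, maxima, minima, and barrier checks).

Under the martingale measure an up-move has probability p* = 0.8333; value the claim as the probability-weighted average of per-path payoffs, discounted 6 periods at R = 1.23.
Enumerate all 2^6 = 64 price paths (U = up ×1.35, D = down ×0.63); each path with k up-moves has probability p*^k·(1−p*)^(6−k).
DDDDDD: m=4.5017, payoff=80.0683, prob=0.000021
UDDDDD: m=9.6465, payoff=74.9235, prob=0.000107
DUDDDD: m=9.6465, payoff=74.9235, prob=0.000107
UUDDDD: m=20.6710, payoff=63.8990, prob=0.000536
DDUDDD: m=9.6465, payoff=74.9235, prob=0.000107
UDUDDD: m=20.6710, payoff=63.8990, prob=0.000536
DUUDDD: m=20.6710, payoff=63.8990, prob=0.000536
UUUDDD: m=44.2951, payoff=40.2749, prob=0.002679
DDDUDD: m=9.6465, payoff=74.9235, prob=0.000107
UDDUDD: m=20.6710, payoff=63.8990, prob=0.000536
DUDUDD: m=20.6710, payoff=63.8990, prob=0.000536
UUDUDD: m=44.2951, payoff=40.2749, prob=0.002679
DDUUDD: m=20.6710, payoff=63.8990, prob=0.000536
UDUUDD: m=44.2951, payoff=40.2749, prob=0.002679
DUUUDD: m=44.2951, payoff=40.2749, prob=0.002679
UUUUDD: m=94.9180, payoff=0.0000, prob=0.013396
DDDDUD: m=9.6465, payoff=74.9235, prob=0.000107
UDDDUD: m=20.6710, payoff=63.8990, prob=0.000536
DUDDUD: m=20.6710, payoff=63.8990, prob=0.000536
UUDDUD: m=44.2951, payoff=40.2749, prob=0.002679
DDUDUD: m=20.6710, payoff=63.8990, prob=0.000536
UDUDUD: m=44.2951, payoff=40.2749, prob=0.002679
DUUDUD: m=44.2951, payoff=40.2749, prob=0.002679
UUUDUD: m=94.9180, payoff=0.0000, prob=0.013396
DDDUUD: m=18.0034, payoff=66.5666, prob=0.000536
UDDUUD: m=38.5787, payoff=45.9913, prob=0.002679
DUDUUD: m=38.5787, payoff=45.9913, prob=0.002679
UUDUUD: m=82.6686, payoff=1.9014, prob=0.013396
DDUUUD: m=28.5768, payoff=55.9932, prob=0.002679
UDUUUD: m=61.2360, payoff=23.3340, prob=0.013396
DUUUUD: m=45.3600, payoff=39.2100, prob=0.013396
UUUUUD: m=97.2000, payoff=0.0000, prob=0.066980
DDDDDU: m=7.1455, payoff=77.4245, prob=0.000107
UDDDDU: m=15.3119, payoff=69.2581, prob=0.000536
DUDDDU: m=15.3119, payoff=69.2581, prob=0.000536
UUDDDU: m=32.8112, payoff=51.7588, prob=0.002679
DDUDDU: m=15.3119, payoff=69.2581, prob=0.000536
UDUDDU: m=32.8112, payoff=51.7588, prob=0.002679
DUUDDU: m=32.8112, payoff=51.7588, prob=0.002679
UUUDDU: m=70.3096, payoff=14.2604, prob=0.013396
DDDUDU: m=15.3119, payoff=69.2581, prob=0.000536
UDDUDU: m=32.8112, payoff=51.7588, prob=0.002679
DUDUDU: m=32.8112, payoff=51.7588, prob=0.002679
UUDUDU: m=70.3096, payoff=14.2604, prob=0.013396
DDUUDU: m=28.5768, payoff=55.9932, prob=0.002679
UDUUDU: m=61.2360, payoff=23.3340, prob=0.013396
DUUUDU: m=45.3600, payoff=39.2100, prob=0.013396
UUUUDU: m=97.2000, payoff=0.0000, prob=0.066980
DDDDUU: m=11.3421, payoff=73.2279, prob=0.000536
UDDDUU: m=24.3046, payoff=60.2654, prob=0.002679
DUDDUU: m=24.3046, payoff=60.2654, prob=0.002679
UUDDUU: m=52.0812, payoff=32.4888, prob=0.013396
DDUDUU: m=24.3046, payoff=60.2654, prob=0.002679
UDUDUU: m=52.0812, payoff=32.4888, prob=0.013396
DUUDUU: m=45.3600, payoff=39.2100, prob=0.013396
UUUDUU: m=97.2000, payoff=0.0000, prob=0.066980
DDDUUU: m=18.0034, payoff=66.5666, prob=0.002679
UDDUUU: m=38.5787, payoff=45.9913, prob=0.013396
DUDUUU: m=38.5787, payoff=45.9913, prob=0.013396
UUDUUU: m=82.6686, payoff=1.9014, prob=0.066980
DDUUUU: m=28.5768, payoff=55.9932, prob=0.013396
UDUUUU: m=61.2360, payoff=23.3340, prob=0.066980
DUUUUU: m=45.3600, payoff=39.2100, prob=0.066980
UUUUUU: m=97.2000, payoff=0.0000, prob=0.334898
Price = Σ prob·payoff / R^6 = 13.017240 / 3.462826 = 3.7591

price = 3.7591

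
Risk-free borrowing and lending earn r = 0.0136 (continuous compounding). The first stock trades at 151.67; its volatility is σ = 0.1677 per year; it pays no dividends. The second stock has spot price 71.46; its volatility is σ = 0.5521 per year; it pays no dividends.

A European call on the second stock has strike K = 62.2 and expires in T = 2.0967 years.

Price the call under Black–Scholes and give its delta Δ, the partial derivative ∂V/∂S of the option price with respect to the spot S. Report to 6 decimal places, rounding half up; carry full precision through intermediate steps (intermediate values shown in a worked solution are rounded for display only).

price = 26.415057
Δ = 0.728734

σ√T = 0.5521·√2.0967 = 0.799440
d₁ = (ln(S/K) + (r+σ²/2)T) / (σ√T) = (ln(71.46/62.2) + (0.0136+0.5521²/2)·2.0967) / 0.799440 = (0.138783 + 0.348067) / 0.799440 = 0.608989
d₂ = d₁ − σ√T = 0.608989 − 0.799440 = -0.190451
e^{−rT} = 0.971888
N(d₁) = 0.728734,  N(d₂) = 0.424478
Call price V = S·N(d₁) − K·e^{−rT}·N(d₂) = 52.075340 − 25.660283 = 26.415057
Δ = N(d₁) = 0.728734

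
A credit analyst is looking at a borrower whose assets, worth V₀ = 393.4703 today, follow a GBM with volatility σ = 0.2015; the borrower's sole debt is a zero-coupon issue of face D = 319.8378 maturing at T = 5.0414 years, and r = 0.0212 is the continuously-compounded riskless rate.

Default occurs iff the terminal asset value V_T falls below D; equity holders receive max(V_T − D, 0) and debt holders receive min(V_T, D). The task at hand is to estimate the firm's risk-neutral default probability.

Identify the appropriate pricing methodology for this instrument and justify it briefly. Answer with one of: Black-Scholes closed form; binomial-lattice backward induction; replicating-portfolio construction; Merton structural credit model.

Key observation: the data describe a firm's assets (V₀ = 393.4703, GBM) and a single zero-coupon debt of face 319.8378, so credit quantities follow from equity-as-call in the structural model.

framework: Merton structural credit model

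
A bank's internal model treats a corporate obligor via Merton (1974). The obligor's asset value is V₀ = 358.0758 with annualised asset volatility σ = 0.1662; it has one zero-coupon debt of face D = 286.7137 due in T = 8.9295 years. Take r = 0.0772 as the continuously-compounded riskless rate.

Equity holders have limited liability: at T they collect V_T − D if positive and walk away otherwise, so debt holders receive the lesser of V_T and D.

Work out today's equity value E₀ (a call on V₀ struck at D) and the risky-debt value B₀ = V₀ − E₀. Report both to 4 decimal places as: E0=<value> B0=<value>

With assets at 358.0758 and a single debt payment of 286.7137 at 8.9295 years:
d₁ = [ln(V₀/D) + (r + σ²/2)T] / (σ√T)
   = [ln(358.0758/286.7137) + (0.0772 + 0.5·0.1662²)·8.9295] / (0.1662·√8.9295)
   = [0.222261 + 0.812685] / 0.496643 = 2.083880
d₂ = d₁ − σ√T = 2.083880 − 0.496643 = 1.587237
N(d₁) = 0.981414,  N(d₂) = 0.943771,  e^(−rT) = 0.501898
E₀ = V₀·N(d₁) − D·e^(−rT)·N(d₂)
   = 358.0758·0.981414 − 286.7137·0.501898·0.943771 = 215.611090
B₀ = V₀ − E₀ = 358.0758 − 215.611090 = 142.464710

E0=215.6111 B0=142.4647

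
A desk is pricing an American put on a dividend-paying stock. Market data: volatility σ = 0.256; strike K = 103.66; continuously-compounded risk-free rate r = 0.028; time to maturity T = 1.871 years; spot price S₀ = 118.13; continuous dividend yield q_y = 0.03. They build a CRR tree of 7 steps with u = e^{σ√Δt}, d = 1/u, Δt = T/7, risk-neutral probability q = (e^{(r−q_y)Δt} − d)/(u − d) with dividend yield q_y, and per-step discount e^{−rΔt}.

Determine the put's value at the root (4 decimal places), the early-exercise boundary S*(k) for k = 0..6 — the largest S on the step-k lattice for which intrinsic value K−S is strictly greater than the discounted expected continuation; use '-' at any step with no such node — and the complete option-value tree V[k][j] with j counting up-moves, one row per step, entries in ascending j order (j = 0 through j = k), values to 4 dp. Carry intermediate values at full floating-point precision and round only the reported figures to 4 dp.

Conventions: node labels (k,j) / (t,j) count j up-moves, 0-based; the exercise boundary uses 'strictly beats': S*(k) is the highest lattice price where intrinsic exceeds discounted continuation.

price = 8.5003
boundary = - - - - 69.5733 79.4186 90.6570
tree:
8.5003
12.6461 3.8668
18.2857 6.3603 1.0598
25.5229 10.2528 1.9836 0.0139
34.0867 16.0801 3.7125 0.0261 0.0000
42.7115 24.2414 6.9481 0.0491 0.0000 0.0000
50.2671 34.0867 13.0030 0.0925 0.0000 0.0000 0.0000
56.8860 42.7115 24.2414 0.1742 0.0000 0.0000 0.0000 0.0000

Δt=0.26729  u=1.14151  d=0.87603  q=0.46495  discount=0.99254
step 7 (expiry): payoffs max(K−S,0) = 56.8860 42.7115 24.2414 0.1742 0.0000 0.0000 0.0000 0.0000
step 6: (k=6,j=0): S=53.3929, K−S=50.2671, hold=49.9206 ⇒ V=50.2671 exercise | (k=6,j=1): S=69.5733, K−S=34.0867, hold=33.8694 ⇒ V=34.0867 exercise | (k=6,j=2): S=90.6570, K−S=13.0030, hold=12.9541 ⇒ V=13.0030 exercise | (k=6,j=3): S=118.1300, K−S=0.0000, hold=0.0925 ⇒ V=0.0925 continue | (k=6,j=4): S=153.9285, K−S=0.0000, hold=0.0000 ⇒ V=0.0000 continue | (k=6,j=5): S=200.5754, K−S=0.0000, hold=0.0000 ⇒ V=0.0000 continue | (k=6,j=6): S=261.3584, K−S=0.0000, hold=0.0000 ⇒ V=0.0000 continue  boundary S*=90.6570
step 5: (k=5,j=0): S=60.9485, K−S=42.7115, hold=42.4253 ⇒ V=42.7115 exercise | (k=5,j=1): S=79.4186, K−S=24.2414, hold=24.1028 ⇒ V=24.2414 exercise | (k=5,j=2): S=103.4858, K−S=0.1742, hold=6.9481 ⇒ V=6.9481 continue | (k=5,j=3): S=134.8465, K−S=0.0000, hold=0.0491 ⇒ V=0.0491 continue | (k=5,j=4): S=175.7108, K−S=0.0000, hold=0.0000 ⇒ V=0.0000 continue | (k=5,j=5): S=228.9587, K−S=0.0000, hold=0.0000 ⇒ V=0.0000 continue  boundary S*=79.4186
step 4: (k=4,j=0): S=69.5733, K−S=34.0867, hold=33.8694 ⇒ V=34.0867 exercise | (k=4,j=1): S=90.6570, K−S=13.0030, hold=16.0801 ⇒ V=16.0801 continue | (k=4,j=2): S=118.1300, K−S=0.0000, hold=3.7125 ⇒ V=3.7125 continue | (k=4,j=3): S=153.9285, K−S=0.0000, hold=0.0261 ⇒ V=0.0261 continue | (k=4,j=4): S=200.5754, K−S=0.0000, hold=0.0000 ⇒ V=0.0000 continue  boundary S*=69.5733
step 3: (k=3,j=0): S=79.4186, K−S=24.2414, hold=25.5229 ⇒ V=25.5229 continue | (k=3,j=1): S=103.4858, K−S=0.1742, hold=10.2528 ⇒ V=10.2528 continue | (k=3,j=2): S=134.8465, K−S=0.0000, hold=1.9836 ⇒ V=1.9836 continue | (k=3,j=3): S=175.7108, K−S=0.0000, hold=0.0139 ⇒ V=0.0139 continue  boundary S*=-
step 2: (k=2,j=0): S=90.6570, K−S=13.0030, hold=18.2857 ⇒ V=18.2857 continue | (k=2,j=1): S=118.1300, K−S=0.0000, hold=6.3603 ⇒ V=6.3603 continue | (k=2,j=2): S=153.9285, K−S=0.0000, hold=1.0598 ⇒ V=1.0598 continue  boundary S*=-
step 1: (k=1,j=0): S=103.4858, K−S=0.1742, hold=12.6461 ⇒ V=12.6461 continue | (k=1,j=1): S=134.8465, K−S=0.0000, hold=3.8668 ⇒ V=3.8668 continue  boundary S*=-
step 0: (k=0,j=0): S=118.1300, K−S=0.0000, hold=8.5003 ⇒ V=8.5003 continue  boundary S*=-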